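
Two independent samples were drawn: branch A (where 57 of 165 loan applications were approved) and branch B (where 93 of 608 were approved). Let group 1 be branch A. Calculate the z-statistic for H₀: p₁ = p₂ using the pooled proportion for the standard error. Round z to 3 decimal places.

z = 5.545

Sample proportions: p̂₁ = 57/165 = 0.34545 and p̂₂ = 93/608 = 0.15296.
Pooling: p̂ = 150/773 = 0.19405.
Pooled SE = √[0.1563941·0.00770534] ≈ 0.034714.
z = (p̂₁ − p̂₂)/SE = (0.34545 − 0.15296)/0.034714 = 0.19249/0.034714 = 5.545.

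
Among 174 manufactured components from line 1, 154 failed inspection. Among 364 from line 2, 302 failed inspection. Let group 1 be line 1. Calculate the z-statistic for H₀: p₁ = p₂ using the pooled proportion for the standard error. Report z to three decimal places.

p̂₁ = 154/174 = 0.88506, p̂₂ = 302/364 = 0.82967.
Pooled p̂ = (154+302)/(174+364) = 456/538 = 0.84758.
Pooled SE = √[0.1291856·0.00849438] ≈ 0.033126.
z = (p̂₁ − p̂₂)/SE = (0.88506 − 0.82967)/0.033126 = 0.05539/0.033126 = 1.672.

z = 1.672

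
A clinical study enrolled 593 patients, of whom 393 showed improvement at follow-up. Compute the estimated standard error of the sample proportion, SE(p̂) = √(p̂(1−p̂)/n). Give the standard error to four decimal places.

SE = 0.0194

The sample proportion is 393/593 = 0.66273.
p̂(1−p̂) = 0.66273·0.33727 = 0.223519.
SE = √(0.223519/593) = √0.000376929 = 0.0194.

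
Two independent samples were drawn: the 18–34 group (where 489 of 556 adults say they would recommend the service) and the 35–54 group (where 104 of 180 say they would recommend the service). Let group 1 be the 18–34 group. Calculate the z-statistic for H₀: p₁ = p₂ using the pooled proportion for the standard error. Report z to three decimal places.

z = 8.892

p̂₁ = 489/556 = 0.87950, p̂₂ = 104/180 = 0.57778.
Pooled p̂ = (489+104)/(556+180) = 593/736 = 0.80571.
Pooled SE = √[0.1565435·0.00735412] ≈ 0.033930.
z = (p̂₁ − p̂₂)/SE = (0.87950 − 0.57778)/0.033930 = 0.30172/0.033930 = 8.892.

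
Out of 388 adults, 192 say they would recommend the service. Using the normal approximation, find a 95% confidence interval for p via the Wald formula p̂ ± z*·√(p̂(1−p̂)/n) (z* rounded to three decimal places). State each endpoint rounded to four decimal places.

(0.4451, 0.5446)

p̂ = 192/388 = 0.49485.
Standard error of p̂: √(0.249973/388) = √0.000644261 = 0.025382.
The 95% critical value is z* = 1.960.
Margin of error: 1.960 × 0.025382 = 0.04975.
CI: 0.49485 ± 0.04975 = (0.4451, 0.5446).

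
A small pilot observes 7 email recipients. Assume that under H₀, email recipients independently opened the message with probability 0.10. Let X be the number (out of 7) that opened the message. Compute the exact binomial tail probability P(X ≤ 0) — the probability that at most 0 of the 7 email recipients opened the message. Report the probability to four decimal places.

P = 0.4783

X ~ Binomial(n=7, p=0.10).
P(X ≤ 0) = C(7,0)·0.10^0·0.90^7.
= 0.478297 = 0.4783.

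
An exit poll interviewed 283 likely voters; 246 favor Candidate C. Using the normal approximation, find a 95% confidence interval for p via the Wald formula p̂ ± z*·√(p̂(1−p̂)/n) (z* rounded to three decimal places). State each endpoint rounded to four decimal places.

(0.8300, 0.9085)

p̂ = 246/283 = 0.86926.
SE = √(p̂(1−p̂)/n) = √(0.113649/283) = 0.020040.
For 95% confidence, z* = 1.960.
Margin of error: 1.960 × 0.020040 = 0.03928.
So the interval runs from 0.8300 to 0.9085.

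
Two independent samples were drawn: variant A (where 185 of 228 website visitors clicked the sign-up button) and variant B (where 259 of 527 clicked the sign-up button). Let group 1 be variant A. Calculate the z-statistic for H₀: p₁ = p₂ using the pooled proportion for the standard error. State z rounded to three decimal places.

p̂₁ = 185/228 = 0.81140, p̂₂ = 259/527 = 0.49146.
Pooling: p̂ = 444/755 = 0.58808.
Pooled SE = √[0.2422420·0.00628350] ≈ 0.039014.
z = (p̂₁ − p̂₂)/SE = (0.81140 − 0.49146)/0.039014 = 0.31994/0.039014 = 8.201.

z = 8.201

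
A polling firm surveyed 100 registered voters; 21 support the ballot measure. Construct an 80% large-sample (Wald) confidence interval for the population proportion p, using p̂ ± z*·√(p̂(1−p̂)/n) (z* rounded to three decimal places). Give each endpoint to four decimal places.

Sample proportion p̂ = 21/100 = 0.21000.
SE(p̂) = √(0.21000·0.79000/100) = 0.040731.
z* = 1.282 at the 80% level.
Margin = 1.282·0.040731 = 0.05222.
CI: 0.21000 ± 0.05222 = (0.1578, 0.2622).

(0.1578, 0.2622)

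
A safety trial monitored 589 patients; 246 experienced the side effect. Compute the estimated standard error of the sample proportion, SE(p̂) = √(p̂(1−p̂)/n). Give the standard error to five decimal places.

The sample proportion is 246/589 = 0.41766.
p̂(1−p̂) = 0.41766·0.58234 = 0.243220.
SE = √(0.243220/589) = √0.000412937 = 0.02032.

SE = 0.02032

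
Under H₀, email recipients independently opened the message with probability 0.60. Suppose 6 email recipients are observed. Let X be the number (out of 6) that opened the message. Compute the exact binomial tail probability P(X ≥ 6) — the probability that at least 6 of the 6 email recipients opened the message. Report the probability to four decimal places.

X is binomial with n = 6 and p = 0.60.
P(X ≥ 6) = C(6,6)·0.60^6·0.40^0.
= 0.046656 = 0.0467.

P = 0.0467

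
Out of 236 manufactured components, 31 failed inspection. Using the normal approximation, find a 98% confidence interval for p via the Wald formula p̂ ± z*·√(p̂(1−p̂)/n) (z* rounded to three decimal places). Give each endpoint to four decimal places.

p̂ = 31/236 = 0.13136.
SE(p̂) = √(0.13136·0.86864/236) = 0.021988.
z* = 2.326 at the 98% level.
Margin of error: 2.326 × 0.021988 = 0.05114.
Interval: 0.13136 ± 0.05114 → (0.0802, 0.1825).

(0.0802, 0.1825)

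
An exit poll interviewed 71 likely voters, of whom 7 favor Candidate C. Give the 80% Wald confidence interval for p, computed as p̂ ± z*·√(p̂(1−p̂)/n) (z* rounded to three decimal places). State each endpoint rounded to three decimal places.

With x = 7 successes in n = 71, p̂ = 0.09859.
SE(p̂) = √(0.09859·0.90141/71) = 0.035379.
z* = 1.282 at the 80% level.
Margin of error: 1.282 × 0.035379 = 0.04536.
Interval: 0.09859 ± 0.04536 → (0.053, 0.144).

(0.053, 0.144)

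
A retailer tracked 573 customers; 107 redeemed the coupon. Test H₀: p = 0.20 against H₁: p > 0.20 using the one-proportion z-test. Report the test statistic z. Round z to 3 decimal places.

With x = 107 successes in n = 573, p̂ = 0.18674.
SE₀ = √(0.20·0.80/573) = 0.016710.
z = (0.18674 − 0.20)/0.016710 = -0.01326/0.016710 = -0.794.

z = -0.794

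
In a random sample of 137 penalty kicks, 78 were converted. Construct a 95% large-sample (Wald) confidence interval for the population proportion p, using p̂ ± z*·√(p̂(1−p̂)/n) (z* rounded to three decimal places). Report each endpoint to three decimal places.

Sample proportion p̂ = 78/137 = 0.56934.
SE = √(p̂(1−p̂)/n) = √(0.245192/137) = 0.042305.
For 95% confidence, z* = 1.960.
Margin = 1.960·0.042305 = 0.08292.
Interval: 0.56934 ± 0.08292 → (0.486, 0.652).

(0.486, 0.652)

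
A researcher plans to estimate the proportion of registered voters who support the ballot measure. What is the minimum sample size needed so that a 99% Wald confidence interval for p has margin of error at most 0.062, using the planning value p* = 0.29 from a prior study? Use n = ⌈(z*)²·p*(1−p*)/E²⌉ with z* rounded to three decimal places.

n = 356

For 99% confidence, z* = 2.576.
p*(1−p*) = 0.29·0.71 = 0.2059.
Required n before rounding: 6.635776 × 0.2059 / 0.062² = 355.439.
Rounding up, n = 356.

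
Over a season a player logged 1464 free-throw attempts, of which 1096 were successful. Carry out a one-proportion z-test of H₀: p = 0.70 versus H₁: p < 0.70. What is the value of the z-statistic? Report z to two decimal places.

Sample proportion p̂ = 1096/1464 = 0.74863.
Null standard error: √(0.70·0.30/1464) = √0.000143443 = 0.011977.
z = (0.74863 − 0.70)/0.011977 = 0.04863/0.011977 = 4.06.

z = 4.06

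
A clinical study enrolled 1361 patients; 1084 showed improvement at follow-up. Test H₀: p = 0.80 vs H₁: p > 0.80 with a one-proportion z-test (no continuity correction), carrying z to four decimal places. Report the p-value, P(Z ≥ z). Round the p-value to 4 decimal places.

With x = 1084 successes in n = 1361, p̂ = 0.79647.
Under H₀, SE = √(p₀(1−p₀)/n) = √(0.80·0.20/1361) = √0.000117561 = 0.010843.
Test statistic (full precision, shown to 4 dp): z = (1084/1361 − 0.80)/SE₀ ≈ -0.3253.
From the standard normal, P(Z ≥ z) = 0.6275.

p-value = 0.6275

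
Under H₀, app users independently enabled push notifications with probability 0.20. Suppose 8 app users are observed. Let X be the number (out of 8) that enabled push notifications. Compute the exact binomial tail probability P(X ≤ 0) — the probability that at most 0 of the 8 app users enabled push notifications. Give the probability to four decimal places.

X ~ Binomial(n=8, p=0.20).
P(X ≤ 0) = C(8,0)·0.20^0·0.80^8.
= 0.167772 = 0.1678.

P = 0.1678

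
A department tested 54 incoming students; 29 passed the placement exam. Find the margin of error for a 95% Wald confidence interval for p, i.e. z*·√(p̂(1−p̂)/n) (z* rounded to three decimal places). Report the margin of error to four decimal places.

ME = 0.1330

Sample proportion p̂ = 29/54 = 0.53704.
Standard error of p̂: √(0.248628/54) = √0.004604227 = 0.067854.
z* = 1.960 at the 95% level.
Margin of error = z*·SE = 1.960 × 0.067854 = 0.1330.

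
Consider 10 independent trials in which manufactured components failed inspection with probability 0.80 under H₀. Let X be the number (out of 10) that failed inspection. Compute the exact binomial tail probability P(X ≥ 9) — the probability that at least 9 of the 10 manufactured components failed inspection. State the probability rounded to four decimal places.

P = 0.3758

X is binomial with n = 10 and p = 0.80.
P(X ≥ 9) = C(10,9)·0.80^9·0.20^1 + C(10,10)·0.80^10·0.20^0.
= 0.268435 + 0.107374 = 0.3758.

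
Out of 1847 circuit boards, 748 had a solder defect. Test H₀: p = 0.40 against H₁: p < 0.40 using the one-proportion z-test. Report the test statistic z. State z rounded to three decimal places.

With x = 748 successes in n = 1847, p̂ = 0.40498.
SE₀ = √(0.40·0.60/1847) = 0.011399.
Test statistic: z = 0.00498/0.011399 = 0.437.

z = 0.437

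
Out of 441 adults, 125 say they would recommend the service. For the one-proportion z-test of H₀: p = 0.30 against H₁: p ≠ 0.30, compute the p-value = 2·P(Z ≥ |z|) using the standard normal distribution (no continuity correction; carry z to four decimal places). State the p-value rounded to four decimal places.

Sample proportion p̂ = 125/441 = 0.28345.
SE₀ = √(0.30·0.70/441) = 0.021822.
Test statistic (full precision, shown to 4 dp): z = (125/441 − 0.30)/SE₀ ≈ -0.7586.
From the standard normal, 2·P(Z ≥ |z|) = 0.4481.

p-value = 0.4481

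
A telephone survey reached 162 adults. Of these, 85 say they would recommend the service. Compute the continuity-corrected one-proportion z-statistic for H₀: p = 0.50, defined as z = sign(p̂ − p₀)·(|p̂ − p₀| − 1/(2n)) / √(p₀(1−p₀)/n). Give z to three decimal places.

With x = 85 successes in n = 162, p̂ = 0.52469. p̂ − p₀ = 0.024691.
Continuity correction 1/(2n) = 1/324 = 0.003086.
Corrected numerator: |0.024691| − 0.003086 = 0.021605.
SE₀ = √(0.50·0.50/162) = 0.039284.
z = (+)0.021605/0.039284 = 0.550.

z = 0.550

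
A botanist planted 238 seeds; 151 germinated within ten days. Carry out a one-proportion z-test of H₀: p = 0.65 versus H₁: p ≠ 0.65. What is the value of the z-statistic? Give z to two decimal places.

With x = 151 successes in n = 238, p̂ = 0.63445.
Null standard error: √(0.65·0.35/238) = √0.000955882 = 0.030917.
z = (p̂ − p₀)/SE = (0.63445 − 0.65)/0.030917 = -0.50.

z = -0.50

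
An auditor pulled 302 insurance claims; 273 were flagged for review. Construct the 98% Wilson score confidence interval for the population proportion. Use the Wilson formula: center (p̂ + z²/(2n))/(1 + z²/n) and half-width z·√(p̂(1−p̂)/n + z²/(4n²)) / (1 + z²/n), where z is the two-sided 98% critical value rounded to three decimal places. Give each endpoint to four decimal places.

p̂ = 273/302 = 0.90397; z = 2.326, so z² = 5.410276.
1 + z²/n = 1.017915.
Center = (0.90397 + 0.008957)/1.017915 = 0.89686.
Radicand: p̂(1−p̂)/n + z²/(4n²) = 0.000287435 + 0.000014830 = 0.000302265.
Half-width = z·√(radicand)/denom = 2.326·0.017386/1.017915 = 0.03973.
So the interval runs from 0.8571 to 0.9366.

(0.8571, 0.9366)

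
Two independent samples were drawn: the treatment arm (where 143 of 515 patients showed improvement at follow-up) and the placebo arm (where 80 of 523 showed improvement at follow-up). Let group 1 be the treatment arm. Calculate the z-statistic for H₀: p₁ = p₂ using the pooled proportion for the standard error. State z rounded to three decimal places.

Sample proportions: p̂₁ = 143/515 = 0.27767 and p̂₂ = 80/523 = 0.15296.
Pooled p̂ = (143+80)/(515+523) = 223/1038 = 0.21484.
Pooled SE = √[0.1686816·0.00385379] ≈ 0.025496.
z = 0.12471/0.025496 = 4.891.

z = 4.891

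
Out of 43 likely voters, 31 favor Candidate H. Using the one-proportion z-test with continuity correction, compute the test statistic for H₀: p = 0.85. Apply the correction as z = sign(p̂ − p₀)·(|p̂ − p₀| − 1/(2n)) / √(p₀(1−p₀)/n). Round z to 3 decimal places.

z = -2.157

p̂ = 31/43 = 0.72093. p̂ − p₀ = -0.129070.
1/(2n) = 0.011628.
Corrected numerator: |-0.129070| − 0.011628 = 0.117442.
Under H₀, SE = √(p₀(1−p₀)/n) = √(0.85·0.15/43) = √0.002965116 = 0.054453.
z = −0.117442/0.054453 = -2.157.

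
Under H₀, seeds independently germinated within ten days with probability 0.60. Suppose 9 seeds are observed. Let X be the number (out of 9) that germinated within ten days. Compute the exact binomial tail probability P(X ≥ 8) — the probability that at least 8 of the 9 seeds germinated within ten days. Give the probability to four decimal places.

X ~ Binomial(n=9, p=0.60).
P(X ≥ 8) = C(9,8)·0.60^8·0.40^1 + C(9,9)·0.60^9·0.40^0.
= 0.060466 + 0.010078 = 0.0705.

P = 0.0705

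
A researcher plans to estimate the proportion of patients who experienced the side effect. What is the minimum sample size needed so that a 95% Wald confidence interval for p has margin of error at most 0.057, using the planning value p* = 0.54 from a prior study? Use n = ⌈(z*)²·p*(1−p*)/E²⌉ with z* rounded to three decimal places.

z* = 1.960 at the 95% level.
p*(1−p*) = 0.54·0.46 = 0.2484.
Required n before rounding: 3.841600 × 0.2484 / 0.057² = 293.707.
⌈293.707⌉ = 294.

n = 294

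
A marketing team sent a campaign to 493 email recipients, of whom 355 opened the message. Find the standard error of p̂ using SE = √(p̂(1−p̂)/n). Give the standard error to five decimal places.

p̂ = 355/493 = 0.72008.
p̂(1−p̂) = 0.72008·0.27992 = 0.201565.
SE = √(0.201565/493) = 0.02022.

SE = 0.02022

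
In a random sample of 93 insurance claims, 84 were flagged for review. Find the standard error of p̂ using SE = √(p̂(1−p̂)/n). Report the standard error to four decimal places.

The sample proportion is 84/93 = 0.90323.
p̂(1−p̂) = 0.087406.
Dividing by n and taking the root: √0.000939849 = 0.0307.

SE = 0.0307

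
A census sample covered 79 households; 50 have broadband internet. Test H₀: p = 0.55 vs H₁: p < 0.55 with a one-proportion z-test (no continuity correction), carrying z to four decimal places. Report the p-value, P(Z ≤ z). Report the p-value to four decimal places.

p̂ = 50/79 = 0.63291.
Null standard error: √(0.55·0.45/79) = √0.003132911 = 0.055972.
Test statistic (full precision, shown to 4 dp): z = (50/79 − 0.55)/SE₀ ≈ 1.4813.
p-value = P(Z ≤ z) with z = 1.4813 → 0.9307.

p-value = 0.9307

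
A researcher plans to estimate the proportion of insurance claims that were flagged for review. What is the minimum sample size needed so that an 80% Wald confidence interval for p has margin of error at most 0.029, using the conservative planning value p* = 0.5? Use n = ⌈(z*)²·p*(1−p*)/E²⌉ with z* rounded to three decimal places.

n = 489

The 80% critical value is z* = 1.282.
p*(1−p*) = 0.2500.
Required n before rounding: 1.643524 × 0.2500 / 0.029² = 488.562.
Rounding up, n = 489.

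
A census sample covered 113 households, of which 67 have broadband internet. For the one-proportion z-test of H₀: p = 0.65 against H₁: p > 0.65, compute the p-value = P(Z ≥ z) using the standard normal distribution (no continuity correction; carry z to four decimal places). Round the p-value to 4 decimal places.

p-value = 0.8983

With x = 67 successes in n = 113, p̂ = 0.59292.
SE₀ = √(0.65·0.35/113) = 0.044870.
z = (p̂ − p₀)/SE = (67/113 − 0.65)/0.044870 ≈ -1.2721.
From the standard normal, P(Z ≥ z) = 0.8983.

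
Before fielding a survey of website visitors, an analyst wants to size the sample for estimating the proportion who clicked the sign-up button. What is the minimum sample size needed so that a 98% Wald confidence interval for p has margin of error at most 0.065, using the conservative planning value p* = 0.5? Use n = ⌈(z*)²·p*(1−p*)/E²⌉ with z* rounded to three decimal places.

n = 321

For 98% confidence, z* = 2.326.
p*(1−p*) = 0.50·0.50 = 0.2500.
(z*)²·p*(1−p*)/E² = 5.410276·0.2500/0.004225 = 320.135.
Rounding up, n = 321.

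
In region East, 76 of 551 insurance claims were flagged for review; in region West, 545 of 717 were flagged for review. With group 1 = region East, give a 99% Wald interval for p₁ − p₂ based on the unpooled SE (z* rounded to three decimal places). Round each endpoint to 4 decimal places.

(-0.6780, -0.5663)

p̂₁ = 76/551 = 0.13793, p̂₂ = 545/717 = 0.76011; p̂₁ − p̂₂ = -0.62218.
Unpooled SE = √(p̂₁(1−p̂₁)/n₁ + p̂₂(1−p̂₂)/n₂) = √(0.000215800 + 0.000254312) = 0.021682.
z* = 2.576 at the 99% level. Margin of error = 0.05585.
So the interval runs from -0.6780 to -0.5663.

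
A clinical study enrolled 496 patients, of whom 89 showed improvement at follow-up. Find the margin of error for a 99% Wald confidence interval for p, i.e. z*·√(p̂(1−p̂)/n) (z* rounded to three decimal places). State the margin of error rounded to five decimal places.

The sample proportion is 89/496 = 0.17944.
Standard error of p̂: √(0.147238/496) = √0.000296852 = 0.017229.
For 99% confidence, z* = 2.576.
So ME = 0.04438.

ME = 0.04438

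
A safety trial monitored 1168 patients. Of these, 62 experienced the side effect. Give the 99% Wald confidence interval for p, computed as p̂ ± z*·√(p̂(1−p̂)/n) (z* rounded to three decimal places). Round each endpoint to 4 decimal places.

(0.0362, 0.0700)

With x = 62 successes in n = 1168, p̂ = 0.05308.
SE(p̂) = √(0.05308·0.94692/1168) = 0.006560.
z* = 2.576 at the 99% level.
Margin of error: 2.576 × 0.006560 = 0.01690.
CI: 0.05308 ± 0.01690 = (0.0362, 0.0700).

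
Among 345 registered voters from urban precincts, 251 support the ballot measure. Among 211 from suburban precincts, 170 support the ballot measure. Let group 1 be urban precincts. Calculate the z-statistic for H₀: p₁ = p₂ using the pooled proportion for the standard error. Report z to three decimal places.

p̂₁ = 251/345 = 0.72754, p̂₂ = 170/211 = 0.80569.
Pooled p̂ = (251+170)/(345+211) = 421/556 = 0.75719.
SE = √[p̂(1−p̂)(1/n₁+1/n₂)] = √[0.75719·0.24281·(1/345+1/211)] ≈ 0.037473.
z = (p̂₁ − p̂₂)/SE = (0.72754 − 0.80569)/0.037473 = -0.07815/0.037473 = -2.086.

z = -2.086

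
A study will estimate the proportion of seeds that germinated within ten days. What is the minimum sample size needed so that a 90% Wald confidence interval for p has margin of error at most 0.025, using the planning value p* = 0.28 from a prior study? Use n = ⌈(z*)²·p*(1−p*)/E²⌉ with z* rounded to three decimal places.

n = 873

The 90% critical value is z* = 1.645.
p*(1−p*) = 0.28·0.72 = 0.2016.
(z*)²·p*(1−p*)/E² = 2.706025·0.2016/0.000625 = 872.855.
⌈872.855⌉ = 873.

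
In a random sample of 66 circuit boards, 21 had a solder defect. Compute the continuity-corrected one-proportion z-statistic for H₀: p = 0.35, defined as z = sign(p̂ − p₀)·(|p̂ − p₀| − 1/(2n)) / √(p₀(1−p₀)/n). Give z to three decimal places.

The sample proportion is 21/66 = 0.31818. p̂ − p₀ = -0.031818.
1/(2n) = 0.007576.
Corrected numerator: |-0.031818| − 0.007576 = 0.024242.
Under H₀, SE = √(p₀(1−p₀)/n) = √(0.35·0.65/66) = √0.003446970 = 0.058711.
z = −0.024242/0.058711 = -0.413.

z = -0.413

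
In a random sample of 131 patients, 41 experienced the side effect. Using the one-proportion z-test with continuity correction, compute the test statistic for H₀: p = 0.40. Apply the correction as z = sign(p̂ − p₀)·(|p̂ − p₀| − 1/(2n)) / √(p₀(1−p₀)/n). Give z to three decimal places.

p̂ = 41/131 = 0.31298. p̂ − p₀ = -0.087023.
1/(2n) = 0.003817.
Corrected numerator: |-0.087023| − 0.003817 = 0.083206.
Under H₀, SE = √(p₀(1−p₀)/n) = √(0.40·0.60/131) = √0.001832061 = 0.042803.
z = −0.083206/0.042803 = -1.944.

z = -1.944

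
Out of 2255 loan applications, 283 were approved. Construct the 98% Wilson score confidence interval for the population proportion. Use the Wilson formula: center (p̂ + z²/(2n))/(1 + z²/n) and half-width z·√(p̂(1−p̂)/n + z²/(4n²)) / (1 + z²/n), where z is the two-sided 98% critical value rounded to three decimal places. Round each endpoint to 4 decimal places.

(0.1102, 0.1426)

Here p̂ = 283/2255 = 0.12550 and z = 2.326 (z² = 5.410276).
1 + z²/n = 1.002399.
Center = (0.12550 + 0.001200)/1.002399 = 0.12640.
Radicand: p̂(1−p̂)/n + z²/(4n²) = 0.000048669 + 0.000000266 = 0.000048935.
Half-width = 2.326·√0.000048935/1.002399 = 0.01623.
Interval: 0.12640 ± 0.01623 → (0.1102, 0.1426).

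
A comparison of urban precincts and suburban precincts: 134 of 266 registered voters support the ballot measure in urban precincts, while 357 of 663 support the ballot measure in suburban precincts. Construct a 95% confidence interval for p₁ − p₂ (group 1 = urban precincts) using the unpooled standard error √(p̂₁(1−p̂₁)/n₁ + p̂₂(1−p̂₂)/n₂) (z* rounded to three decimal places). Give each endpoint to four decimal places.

(-0.1058, 0.0364)

p̂₁ = 0.50376, p̂₂ = 0.53846, so the observed difference is -0.03470.
SE = √(0.000939796 + 0.000374843) = √0.001314639 = 0.036258.
The 95% critical value is z* = 1.960. Margin of error = 0.07107.
Interval: -0.03470 ± 0.07107 → (-0.1058, 0.0364).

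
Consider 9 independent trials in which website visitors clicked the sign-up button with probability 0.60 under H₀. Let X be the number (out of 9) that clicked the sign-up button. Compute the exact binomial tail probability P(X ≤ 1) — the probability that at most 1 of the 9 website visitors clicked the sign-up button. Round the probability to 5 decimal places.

P = 0.00380

X is binomial with n = 9 and p = 0.60.
P(X ≤ 1) = C(9,0)·0.60^0·0.40^9 + C(9,1)·0.60^1·0.40^8.
= 0.000262 + 0.003539 = 0.00380.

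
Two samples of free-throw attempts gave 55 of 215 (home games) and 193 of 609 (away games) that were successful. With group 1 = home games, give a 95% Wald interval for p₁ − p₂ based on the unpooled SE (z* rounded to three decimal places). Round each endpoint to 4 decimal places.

(-0.1301, 0.0079)

p̂₁ = 55/215 = 0.25581, p̂₂ = 193/609 = 0.31691; p̂₁ − p̂₂ = -0.06110.
Unpooled SE = √(p̂₁(1−p̂₁)/n₁ + p̂₂(1−p̂₂)/n₂) = √(0.000885457 + 0.000355467) = 0.035227.
z* = 1.960 at the 95% level. Margin = 1.960·0.035227 = 0.06904.
So the interval runs from -0.1301 to 0.0079.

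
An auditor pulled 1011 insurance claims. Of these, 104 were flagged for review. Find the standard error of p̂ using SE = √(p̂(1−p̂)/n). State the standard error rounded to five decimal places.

Sample proportion p̂ = 104/1011 = 0.10287.
p̂(1−p̂) = 0.092288.
SE = √(0.092288/1011) = 0.00955.

SE = 0.00955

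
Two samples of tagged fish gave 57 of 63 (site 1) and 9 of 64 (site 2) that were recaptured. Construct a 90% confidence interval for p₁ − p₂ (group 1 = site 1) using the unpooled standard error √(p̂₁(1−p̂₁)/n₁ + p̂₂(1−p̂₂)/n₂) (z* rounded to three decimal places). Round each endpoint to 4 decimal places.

(0.6703, 0.8580)

p̂₁ = 0.90476, p̂₂ = 0.14062, so the observed difference is 0.76414.
SE = √(0.001367743 + 0.001888275) = √0.003256018 = 0.057062.
z* = 1.645 at the 90% level. Margin = 1.645·0.057062 = 0.09387.
Interval: 0.76414 ± 0.09387 → (0.6703, 0.8580).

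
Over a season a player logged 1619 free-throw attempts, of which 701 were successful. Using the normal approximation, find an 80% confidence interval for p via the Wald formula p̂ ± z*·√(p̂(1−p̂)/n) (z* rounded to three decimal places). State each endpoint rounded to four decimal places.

(0.4172, 0.4488)

p̂ = 701/1619 = 0.43298.
Standard error of p̂: √(0.245509/1619) = √0.000151642 = 0.012314.
The 80% critical value is z* = 1.282.
Margin of error: 1.282 × 0.012314 = 0.01579.
So the interval runs from 0.4172 to 0.4488.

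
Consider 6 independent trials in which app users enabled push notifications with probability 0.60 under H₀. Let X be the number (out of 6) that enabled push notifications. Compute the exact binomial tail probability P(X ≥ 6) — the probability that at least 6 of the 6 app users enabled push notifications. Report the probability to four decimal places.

P = 0.0467

X ~ Binomial(n=6, p=0.60).
P(X ≥ 6) = C(6,6)·0.60^6·0.40^0.
= 0.046656 = 0.0467.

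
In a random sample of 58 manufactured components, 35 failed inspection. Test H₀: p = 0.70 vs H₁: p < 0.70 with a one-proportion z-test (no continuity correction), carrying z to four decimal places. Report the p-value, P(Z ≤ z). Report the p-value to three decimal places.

With x = 35 successes in n = 58, p̂ = 0.60345.
Null standard error: √(0.70·0.30/58) = √0.003620690 = 0.060172.
Test statistic (full precision, shown to 4 dp): z = (35/58 − 0.70)/SE₀ ≈ -1.6046.
p-value = P(Z ≤ z) with z = -1.6046 → 0.054.

p-value = 0.054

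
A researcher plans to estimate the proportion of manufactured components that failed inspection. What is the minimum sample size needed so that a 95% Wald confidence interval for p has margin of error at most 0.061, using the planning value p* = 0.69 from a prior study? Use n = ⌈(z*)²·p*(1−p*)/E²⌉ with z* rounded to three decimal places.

n = 221

The 95% critical value is z* = 1.960.
p*(1−p*) = 0.69·0.31 = 0.2139.
Required n before rounding: 3.841600 × 0.2139 / 0.061² = 220.833.
Rounding up, n = 221.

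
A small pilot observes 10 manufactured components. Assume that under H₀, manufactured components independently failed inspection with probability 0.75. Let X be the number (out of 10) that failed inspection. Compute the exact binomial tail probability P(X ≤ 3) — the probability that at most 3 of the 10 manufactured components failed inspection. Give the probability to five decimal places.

P = 0.00351

X ~ Binomial(n=10, p=0.75).
P(X ≤ 3) = C(10,0)·0.75^0·0.25^10 + C(10,1)·0.75^1·0.25^9 + C(10,2)·0.75^2·0.25^8 + C(10,3)·0.75^3·0.25^7.
= 0.000001 + 0.000029 + 0.000386 + 0.003090 = 0.00351.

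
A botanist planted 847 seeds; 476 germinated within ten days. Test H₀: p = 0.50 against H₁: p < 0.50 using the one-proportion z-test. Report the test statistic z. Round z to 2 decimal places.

The sample proportion is 476/847 = 0.56198.
Null standard error: √(0.50·0.50/847) = √0.000295159 = 0.017180.
z = (0.56198 − 0.50)/0.017180 = 0.06198/0.017180 = 3.61.

z = 3.61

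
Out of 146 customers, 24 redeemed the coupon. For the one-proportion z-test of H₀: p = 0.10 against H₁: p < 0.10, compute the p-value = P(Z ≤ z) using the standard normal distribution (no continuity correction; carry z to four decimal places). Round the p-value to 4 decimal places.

p-value = 0.9952

p̂ = 24/146 = 0.16438.
SE₀ = √(0.10·0.90/146) = 0.024828.
Test statistic (full precision, shown to 4 dp): z = (24/146 − 0.10)/SE₀ ≈ 2.5932.
From the standard normal, P(Z ≤ z) = 0.9952.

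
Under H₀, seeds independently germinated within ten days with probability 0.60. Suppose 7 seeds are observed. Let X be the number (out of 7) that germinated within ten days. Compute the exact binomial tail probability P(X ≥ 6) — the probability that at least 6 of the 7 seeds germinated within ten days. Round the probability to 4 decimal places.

P = 0.1586

X is binomial with n = 7 and p = 0.60.
P(X ≥ 6) = C(7,6)·0.60^6·0.40^1 + C(7,7)·0.60^7·0.40^0.
= 0.130637 + 0.027994 = 0.1586.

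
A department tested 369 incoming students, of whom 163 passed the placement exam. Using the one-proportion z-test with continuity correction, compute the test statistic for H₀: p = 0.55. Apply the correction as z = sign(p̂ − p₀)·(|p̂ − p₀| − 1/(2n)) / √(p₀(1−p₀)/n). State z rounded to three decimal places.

z = -4.128

With x = 163 successes in n = 369, p̂ = 0.44173. p̂ − p₀ = -0.108266.
Continuity correction 1/(2n) = 1/738 = 0.001355.
Corrected numerator: |-0.108266| − 0.001355 = 0.106911.
Under H₀, SE = √(p₀(1−p₀)/n) = √(0.55·0.45/369) = √0.000670732 = 0.025898.
z = (−)0.106911/0.025898 = -4.128.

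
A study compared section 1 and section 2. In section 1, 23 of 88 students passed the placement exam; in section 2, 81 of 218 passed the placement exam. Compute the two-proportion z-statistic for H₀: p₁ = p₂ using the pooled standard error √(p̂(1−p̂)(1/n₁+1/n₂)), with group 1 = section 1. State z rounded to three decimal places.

z = -1.842

p̂₁ = 23/88 = 0.26136, p̂₂ = 81/218 = 0.37156.
Pooling: p̂ = 104/306 = 0.33987.
SE = √[p̂(1−p̂)(1/n₁+1/n₂)] = √[0.33987·0.66013·(1/88+1/218)] ≈ 0.059822.
z = -0.11020/0.059822 = -1.842.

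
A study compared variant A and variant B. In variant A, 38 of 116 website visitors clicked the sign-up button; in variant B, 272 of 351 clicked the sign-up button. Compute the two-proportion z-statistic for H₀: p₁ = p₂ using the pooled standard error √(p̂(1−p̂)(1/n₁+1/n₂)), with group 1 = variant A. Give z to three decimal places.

p̂₁ = 38/116 = 0.32759, p̂₂ = 272/351 = 0.77493.
Pooled p̂ = (38+272)/(116+351) = 310/467 = 0.66381.
Pooled SE = √[0.2231658·0.01146969] ≈ 0.050593.
z = (p̂₁ − p̂₂)/SE = (0.32759 − 0.77493)/0.050593 = -0.44734/0.050593 = -8.842.

z = -8.842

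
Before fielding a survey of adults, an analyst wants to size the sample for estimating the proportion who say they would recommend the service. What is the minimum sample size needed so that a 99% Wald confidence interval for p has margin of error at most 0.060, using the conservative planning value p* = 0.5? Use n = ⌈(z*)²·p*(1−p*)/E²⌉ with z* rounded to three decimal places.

n = 461

z* = 2.576 at the 99% level.
p*(1−p*) = 0.2500.
(z*)²·p*(1−p*)/E² = 6.635776·0.2500/0.003600 = 460.818.
⌈460.818⌉ = 461.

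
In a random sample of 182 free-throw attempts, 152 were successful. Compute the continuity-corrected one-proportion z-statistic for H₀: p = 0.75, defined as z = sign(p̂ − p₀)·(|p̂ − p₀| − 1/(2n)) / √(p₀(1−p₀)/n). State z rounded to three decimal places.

z = 2.568

Sample proportion p̂ = 152/182 = 0.83516. p̂ − p₀ = 0.085165.
Continuity correction 1/(2n) = 1/364 = 0.002747.
Corrected numerator: |0.085165| − 0.002747 = 0.082418.
Under H₀, SE = √(p₀(1−p₀)/n) = √(0.75·0.25/182) = √0.001030220 = 0.032097.
z = +0.082418/0.032097 = 2.568.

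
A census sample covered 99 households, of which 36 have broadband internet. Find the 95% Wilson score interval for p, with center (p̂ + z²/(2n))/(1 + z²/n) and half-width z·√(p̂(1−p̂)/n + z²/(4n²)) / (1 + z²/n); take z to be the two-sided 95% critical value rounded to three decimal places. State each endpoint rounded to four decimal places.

(0.2756, 0.4618)

Here p̂ = 36/99 = 0.36364 and z = 1.960 (z² = 3.841600).
Denominator 1 + z²/n = 1 + 3.841600/99 = 1.038804.
Adjusted center: (0.36364 + z²/(2n))/1.038804 = 0.36873.
Radicand: p̂(1−p̂)/n + z²/(4n²) = 0.002337424 + 0.000097990 = 0.002435414.
Half-width = 1.960·√0.002435414/1.038804 = 0.09311.
Interval: 0.36873 ± 0.09311 → (0.2756, 0.4618).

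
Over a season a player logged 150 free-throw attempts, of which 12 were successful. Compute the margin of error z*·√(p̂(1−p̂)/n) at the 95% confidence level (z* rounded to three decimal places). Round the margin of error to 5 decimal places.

ME = 0.04342

Sample proportion p̂ = 12/150 = 0.08000.
SE = √(p̂(1−p̂)/n) = √(0.073600/150) = 0.022151.
z* = 1.960 at the 95% level.
So ME = 0.04342.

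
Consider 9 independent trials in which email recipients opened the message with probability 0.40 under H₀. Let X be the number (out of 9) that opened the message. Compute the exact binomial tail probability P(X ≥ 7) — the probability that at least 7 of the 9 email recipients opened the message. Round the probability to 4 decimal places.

P = 0.0250

X ~ Binomial(n=9, p=0.40).
P(X ≥ 7) = C(9,7)·0.40^7·0.60^2 + C(9,8)·0.40^8·0.60^1 + C(9,9)·0.40^9·0.60^0.
= 0.021234 + 0.003539 + 0.000262 = 0.0250.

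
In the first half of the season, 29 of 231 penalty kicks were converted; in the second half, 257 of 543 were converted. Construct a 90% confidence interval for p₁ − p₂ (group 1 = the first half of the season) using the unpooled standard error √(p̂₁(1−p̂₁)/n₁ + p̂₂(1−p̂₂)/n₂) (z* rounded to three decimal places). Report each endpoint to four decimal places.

(-0.3980, -0.2975)

p̂₁ = 0.12554, p̂₂ = 0.47330, so the observed difference is -0.34776.
Unpooled SE = √(p̂₁(1−p̂₁)/n₁ + p̂₂(1−p̂₂)/n₂) = √(0.000475240 + 0.000459092) = 0.030567.
z* = 1.645 at the 90% level. Margin of error = 0.05028.
CI: -0.34776 ± 0.05028 = (-0.3980, -0.2975).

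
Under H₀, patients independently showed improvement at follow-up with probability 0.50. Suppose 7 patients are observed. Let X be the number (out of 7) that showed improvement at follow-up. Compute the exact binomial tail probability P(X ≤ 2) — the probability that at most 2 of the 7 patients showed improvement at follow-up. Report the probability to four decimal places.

X ~ Binomial(n=7, p=0.50).
P(X ≤ 2) = C(7,0)·0.50^0·0.50^7 + C(7,1)·0.50^1·0.50^6 + C(7,2)·0.50^2·0.50^5.
= 0.007812 + 0.054688 + 0.164062 = 0.2266.

P = 0.2266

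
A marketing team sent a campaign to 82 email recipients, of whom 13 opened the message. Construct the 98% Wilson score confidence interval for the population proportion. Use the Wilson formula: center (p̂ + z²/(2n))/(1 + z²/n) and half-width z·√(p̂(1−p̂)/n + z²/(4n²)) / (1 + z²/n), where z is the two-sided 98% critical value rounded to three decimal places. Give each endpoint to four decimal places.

(0.0864, 0.2730)

Here p̂ = 13/82 = 0.15854 and z = 2.326 (z² = 5.410276).
Denominator 1 + z²/n = 1 + 5.410276/82 = 1.065979.
Center = (0.15854 + 0.032989)/1.065979 = 0.17967.
Radicand: p̂(1−p̂)/n + z²/(4n²) = 0.001626863 + 0.000201155 = 0.001828018.
Half-width = z·√(radicand)/denom = 2.326·0.042755/1.065979 = 0.09329.
Interval: 0.17967 ± 0.09329 → (0.0864, 0.2730).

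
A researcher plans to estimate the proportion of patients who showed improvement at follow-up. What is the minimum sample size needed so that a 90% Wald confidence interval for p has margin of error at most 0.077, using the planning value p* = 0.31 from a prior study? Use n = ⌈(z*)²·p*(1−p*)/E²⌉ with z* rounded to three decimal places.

n = 98

z* = 1.645 at the 90% level.
p*(1−p*) = 0.2139.
Required n before rounding: 2.706025 × 0.2139 / 0.077² = 97.625.
Rounding up, n = 98.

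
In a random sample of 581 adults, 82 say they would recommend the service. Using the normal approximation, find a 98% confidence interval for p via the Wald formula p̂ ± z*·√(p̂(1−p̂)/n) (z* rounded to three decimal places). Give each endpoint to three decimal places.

The sample proportion is 82/581 = 0.14114.
Standard error of p̂: √(0.121217/581) = √0.000208634 = 0.014444.
The 98% critical value is z* = 2.326.
Margin = 2.326·0.014444 = 0.03360.
So the interval runs from 0.108 to 0.175.

(0.108, 0.175)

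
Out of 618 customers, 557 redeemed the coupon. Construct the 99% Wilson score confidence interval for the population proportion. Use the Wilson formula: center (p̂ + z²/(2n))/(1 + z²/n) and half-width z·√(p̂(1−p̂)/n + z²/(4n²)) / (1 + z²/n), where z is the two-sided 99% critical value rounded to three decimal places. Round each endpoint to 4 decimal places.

p̂ = 557/618 = 0.90129; z = 2.576, so z² = 6.635776.
1 + z²/n = 1.010738.
Center = (0.90129 + 0.005369)/1.010738 = 0.89703.
Radicand: p̂(1−p̂)/n + z²/(4n²) = 0.000143953 + 0.000004344 = 0.000148297.
Half-width = z·√(radicand)/denom = 2.576·0.012178/1.010738 = 0.03104.
CI: 0.89703 ± 0.03104 = (0.8660, 0.9281).

(0.8660, 0.9281)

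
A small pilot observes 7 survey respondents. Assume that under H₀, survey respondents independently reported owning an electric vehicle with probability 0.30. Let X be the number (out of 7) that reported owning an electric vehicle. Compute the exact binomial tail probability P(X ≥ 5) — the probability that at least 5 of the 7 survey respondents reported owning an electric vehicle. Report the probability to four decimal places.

P = 0.0288

X ~ Binomial(n=7, p=0.30).
P(X ≥ 5) = C(7,5)·0.30^5·0.70^2 + C(7,6)·0.30^6·0.70^1 + C(7,7)·0.30^7·0.70^0.
= 0.025005 + 0.003572 + 0.000219 = 0.0288.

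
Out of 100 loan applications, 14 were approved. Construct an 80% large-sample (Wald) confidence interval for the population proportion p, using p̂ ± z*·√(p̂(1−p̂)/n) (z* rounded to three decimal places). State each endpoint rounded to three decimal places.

Sample proportion p̂ = 14/100 = 0.14000.
SE = √(p̂(1−p̂)/n) = √(0.120400/100) = 0.034699.
The 80% critical value is z* = 1.282.
Margin = 1.282·0.034699 = 0.04448.
So the interval runs from 0.096 to 0.184.

(0.096, 0.184)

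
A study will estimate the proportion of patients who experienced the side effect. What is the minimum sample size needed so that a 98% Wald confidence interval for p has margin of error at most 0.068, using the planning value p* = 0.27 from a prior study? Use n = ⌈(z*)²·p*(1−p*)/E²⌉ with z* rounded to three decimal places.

For 98% confidence, z* = 2.326.
p*(1−p*) = 0.1971.
Required n before rounding: 5.410276 × 0.1971 / 0.068² = 230.615.
⌈230.615⌉ = 231.

n = 231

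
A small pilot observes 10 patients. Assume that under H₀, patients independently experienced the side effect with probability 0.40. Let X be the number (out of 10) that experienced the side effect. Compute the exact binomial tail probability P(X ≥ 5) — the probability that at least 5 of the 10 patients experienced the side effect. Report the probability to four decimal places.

P = 0.3669

X ~ Binomial(n=10, p=0.40).
P(X ≥ 5) = Σ_{j=5}^{10} C(10,j)·0.40^j·0.60^{10−j}.
= 0.200658 + 0.111477 + 0.042467 + 0.010617 + 0.001573 + 0.000105 = 0.3669.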